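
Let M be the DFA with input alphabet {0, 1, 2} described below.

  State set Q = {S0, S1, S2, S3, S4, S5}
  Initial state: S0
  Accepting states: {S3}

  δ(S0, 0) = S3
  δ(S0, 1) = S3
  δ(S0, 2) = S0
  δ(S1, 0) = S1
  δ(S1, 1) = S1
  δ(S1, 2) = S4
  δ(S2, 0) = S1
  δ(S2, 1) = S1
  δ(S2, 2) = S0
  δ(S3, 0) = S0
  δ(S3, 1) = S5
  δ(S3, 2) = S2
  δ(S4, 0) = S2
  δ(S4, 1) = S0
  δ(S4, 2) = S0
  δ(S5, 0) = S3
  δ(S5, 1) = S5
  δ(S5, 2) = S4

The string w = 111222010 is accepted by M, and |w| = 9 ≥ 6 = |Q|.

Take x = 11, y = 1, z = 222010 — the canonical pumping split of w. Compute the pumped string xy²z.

xy^2z = 11·1·1·222010 = 1111222010.
Reading y = 1 takes M from S5 back to S5, so after x·y·y the machine is still in S5, and z then leads to the accepting state S3. Hence 1111222010 ∈ L(M).

1111222010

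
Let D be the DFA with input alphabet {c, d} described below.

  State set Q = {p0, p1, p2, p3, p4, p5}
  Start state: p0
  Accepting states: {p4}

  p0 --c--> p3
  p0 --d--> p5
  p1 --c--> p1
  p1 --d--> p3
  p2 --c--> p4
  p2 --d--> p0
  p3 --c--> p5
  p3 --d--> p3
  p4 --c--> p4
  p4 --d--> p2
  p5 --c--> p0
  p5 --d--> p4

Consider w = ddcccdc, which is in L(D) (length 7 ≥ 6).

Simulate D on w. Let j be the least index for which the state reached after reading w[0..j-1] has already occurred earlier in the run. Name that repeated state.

Run of D on w = d d c c c d c:
  step 0: p0  (start)
  step 1: p5  (read d: p0→p5)
  step 2: p4  (read d: p5→p4)
  step 3: p4  (read c: p4→p4)   ← first repeat (p4 seen earlier)
  step 4: p4  (read c: p4→p4)
  step 5: p4  (read c: p4→p4)
  step 6: p2  (read d: p4→p2)
  step 7: p4  (read c: p2→p4)

The earliest repeat is at step j = 3: D is in p4, which it already visited at step i = 2.
Since D has 6 states, any run of length ≥ 6 visits 6+1 states, so by pigeonhole some state repeats within the first 6 steps — that repeat gives the pumpable loop.

p4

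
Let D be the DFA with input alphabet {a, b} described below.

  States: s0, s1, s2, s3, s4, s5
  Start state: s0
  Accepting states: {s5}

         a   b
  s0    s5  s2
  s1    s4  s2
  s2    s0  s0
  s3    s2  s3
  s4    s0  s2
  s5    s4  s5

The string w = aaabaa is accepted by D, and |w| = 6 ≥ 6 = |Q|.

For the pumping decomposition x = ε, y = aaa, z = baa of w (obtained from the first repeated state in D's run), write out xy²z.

aaaaaabaa

xy^2z = ε·aaa·aaa·baa = aaaaaabaa.
Reading y = aaa takes D from s0 back to s0, so after x·y·y the machine is still in s0, and z then leads to the accepting state s5. Hence aaaaaabaa ∈ L(D).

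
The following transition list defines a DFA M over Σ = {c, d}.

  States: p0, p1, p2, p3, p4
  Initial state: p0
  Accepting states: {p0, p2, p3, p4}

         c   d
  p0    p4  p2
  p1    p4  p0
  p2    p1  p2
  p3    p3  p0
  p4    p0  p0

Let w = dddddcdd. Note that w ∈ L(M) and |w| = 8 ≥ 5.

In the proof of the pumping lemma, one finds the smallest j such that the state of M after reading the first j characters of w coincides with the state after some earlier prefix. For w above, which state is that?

p2

State sequence: p0 -d-> p2 -d-> p2 -d-> p2 -d-> p2 -d-> p2 -c-> p1 -d-> p0 -d-> p2
First repeat at step 2: p2 was already visited.

The earliest repeat is at step j = 2: M is in p2, which it already visited at step i = 1.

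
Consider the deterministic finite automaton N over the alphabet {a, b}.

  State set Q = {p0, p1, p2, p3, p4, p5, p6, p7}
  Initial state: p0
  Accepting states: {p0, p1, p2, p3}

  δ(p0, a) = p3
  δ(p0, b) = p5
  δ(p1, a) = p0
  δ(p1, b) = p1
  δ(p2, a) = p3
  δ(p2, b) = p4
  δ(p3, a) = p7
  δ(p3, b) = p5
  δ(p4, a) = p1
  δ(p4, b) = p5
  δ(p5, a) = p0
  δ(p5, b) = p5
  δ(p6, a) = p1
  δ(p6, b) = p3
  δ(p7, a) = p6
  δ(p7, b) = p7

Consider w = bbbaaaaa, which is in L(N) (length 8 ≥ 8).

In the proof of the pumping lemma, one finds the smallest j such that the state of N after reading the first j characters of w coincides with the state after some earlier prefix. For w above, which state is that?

State sequence: p0 -b-> p5 -b-> p5 -b-> p5 -a-> p0 -a-> p3 -a-> p7 -a-> p6 -a-> p1
First repeat at step 2: p5 was already visited.

The earliest repeat is at step j = 2: N is in p5, which it already visited at step i = 1.

p5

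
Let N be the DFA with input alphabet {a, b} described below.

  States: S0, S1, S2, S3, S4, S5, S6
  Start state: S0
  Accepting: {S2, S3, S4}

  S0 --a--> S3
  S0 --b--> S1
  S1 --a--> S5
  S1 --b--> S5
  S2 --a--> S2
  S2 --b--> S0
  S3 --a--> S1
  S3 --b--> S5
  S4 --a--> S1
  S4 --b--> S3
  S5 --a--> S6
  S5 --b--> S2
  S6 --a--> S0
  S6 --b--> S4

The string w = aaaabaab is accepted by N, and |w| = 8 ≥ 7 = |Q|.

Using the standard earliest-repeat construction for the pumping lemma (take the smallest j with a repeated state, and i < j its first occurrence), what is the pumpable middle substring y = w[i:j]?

Run of N on w = a a a a b a a b:
  step 0: S0  (start)
  step 1: S3  (read a: S0→S3)
  step 2: S1  (read a: S3→S1)
  step 3: S5  (read a: S1→S5)
  step 4: S6  (read a: S5→S6)
  step 5: S4  (read b: S6→S4)
  step 6: S1  (read a: S4→S1)   ← first repeat (S1 seen earlier)
  step 7: S5  (read a: S1→S5)
  step 8: S2  (read b: S5→S2)

So i = 2, j = 6, giving x = w[0:2] = aa, y = w[2:6] = aaba, z = w[6:8] = ab.
Check: |xy| = 6 ≤ 7 and |y| = 4 ≥ 1. Reading y takes N from S1 back to S1, so every xyⁱz is accepted.
With |Q| = 7, pigeonhole forces a state repeat no later than step 7; the substring read between the first and second visits to that state can be pumped.

aaba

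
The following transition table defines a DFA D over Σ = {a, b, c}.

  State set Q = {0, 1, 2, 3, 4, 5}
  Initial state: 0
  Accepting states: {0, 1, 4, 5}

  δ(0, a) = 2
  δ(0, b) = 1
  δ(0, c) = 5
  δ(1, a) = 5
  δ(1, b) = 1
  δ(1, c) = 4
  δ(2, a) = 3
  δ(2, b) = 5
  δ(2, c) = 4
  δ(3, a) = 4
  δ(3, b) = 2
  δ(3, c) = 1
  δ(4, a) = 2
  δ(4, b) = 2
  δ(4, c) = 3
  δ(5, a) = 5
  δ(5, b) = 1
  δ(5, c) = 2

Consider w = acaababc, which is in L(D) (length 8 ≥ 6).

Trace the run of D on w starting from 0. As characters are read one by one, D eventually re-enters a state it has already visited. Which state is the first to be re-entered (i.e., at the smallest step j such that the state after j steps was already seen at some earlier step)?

2

Run of D on w = a c a a b a b c:
  step 0: 0  (start)
  step 1: 2  (read a: 0→2)
  step 2: 4  (read c: 2→4)
  step 3: 2  (read a: 4→2)   ← first repeat (2 seen earlier)
  step 4: 3  (read a: 2→3)
  step 5: 2  (read b: 3→2)
  step 6: 3  (read a: 2→3)
  step 7: 2  (read b: 3→2)
  step 8: 4  (read c: 2→4)

The earliest repeat is at step j = 3: D is in 2, which it already visited at step i = 1.
With |Q| = 6, pigeonhole forces a state repeat no later than step 6; the substring read between the first and second visits to that state can be pumped.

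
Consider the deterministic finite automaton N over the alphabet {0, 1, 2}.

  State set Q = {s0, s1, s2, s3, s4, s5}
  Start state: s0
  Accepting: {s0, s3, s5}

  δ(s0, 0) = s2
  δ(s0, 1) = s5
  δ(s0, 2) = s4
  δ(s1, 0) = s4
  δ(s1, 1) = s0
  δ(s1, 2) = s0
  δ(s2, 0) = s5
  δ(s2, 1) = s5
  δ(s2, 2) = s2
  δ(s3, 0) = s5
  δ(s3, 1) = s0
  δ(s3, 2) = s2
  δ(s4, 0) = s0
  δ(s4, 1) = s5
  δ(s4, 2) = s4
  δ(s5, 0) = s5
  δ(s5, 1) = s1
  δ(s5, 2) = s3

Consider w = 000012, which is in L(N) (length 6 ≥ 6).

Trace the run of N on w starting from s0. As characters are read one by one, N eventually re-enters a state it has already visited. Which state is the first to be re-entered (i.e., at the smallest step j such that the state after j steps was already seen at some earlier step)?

s5

State sequence: s0 -0-> s2 -0-> s5 -0-> s5 -0-> s5 -1-> s1 -2-> s0
First repeat at step 3: s5 was already visited.

The earliest repeat is at step j = 3: N is in s5, which it already visited at step i = 2.
With |Q| = 6, pigeonhole forces a state repeat no later than step 6; the substring read between the first and second visits to that state can be pumped.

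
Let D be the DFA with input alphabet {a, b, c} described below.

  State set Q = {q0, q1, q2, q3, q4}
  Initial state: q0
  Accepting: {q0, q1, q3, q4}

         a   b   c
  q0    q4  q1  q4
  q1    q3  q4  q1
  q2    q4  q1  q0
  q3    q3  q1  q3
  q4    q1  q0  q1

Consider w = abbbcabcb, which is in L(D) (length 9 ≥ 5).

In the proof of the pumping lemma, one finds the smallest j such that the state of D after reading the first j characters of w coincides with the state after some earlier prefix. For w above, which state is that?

Run of D on w = a b b b c a b c b:
  step 0: q0  (start)
  step 1: q4  (read a: q0→q4)
  step 2: q0  (read b: q4→q0)   ← first repeat (q0 seen earlier)
  step 3: q1  (read b: q0→q1)
  step 4: q4  (read b: q1→q4)
  step 5: q1  (read c: q4→q1)
  step 6: q3  (read a: q1→q3)
  step 7: q1  (read b: q3→q1)
  step 8: q1  (read c: q1→q1)
  step 9: q4  (read b: q1→q4)

The earliest repeat is at step j = 2: D is in q0, which it already visited at step i = 0.
The DFA has 5 states, so the proof of the pumping lemma guarantees a repeated state among the first 5+1 visited; the segment between the two visits is the pumpable y.

q0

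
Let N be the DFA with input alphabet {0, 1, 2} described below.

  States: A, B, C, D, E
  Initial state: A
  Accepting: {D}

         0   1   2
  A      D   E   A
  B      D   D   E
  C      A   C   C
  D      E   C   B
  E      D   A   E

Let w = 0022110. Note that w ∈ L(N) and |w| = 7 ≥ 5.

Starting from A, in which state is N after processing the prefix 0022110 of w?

Run of N on the first 7 characters of w = 0 0 2 2 1 1 0:
  step 0: A  (start)
  step 1: D  (read 0: A→D)
  step 2: E  (read 0: D→E)
  step 3: E  (read 2: E→E)
  step 4: E  (read 2: E→E)
  step 5: A  (read 1: E→A)
  step 6: E  (read 1: A→E)
  step 7: D  (read 0: E→D)

After reading 7 characters, N is in state D.
(This kind of state-tracing is the core of the pumping-lemma construction: with 5 states, pigeonhole forces a repeat within the first 5 steps.)

D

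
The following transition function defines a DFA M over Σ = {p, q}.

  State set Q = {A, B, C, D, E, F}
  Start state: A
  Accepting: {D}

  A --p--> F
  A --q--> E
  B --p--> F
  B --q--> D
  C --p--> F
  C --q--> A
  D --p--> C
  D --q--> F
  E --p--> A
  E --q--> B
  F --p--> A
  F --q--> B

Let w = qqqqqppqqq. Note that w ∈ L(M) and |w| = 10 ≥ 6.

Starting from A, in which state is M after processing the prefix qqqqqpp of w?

Run of M on the first 7 characters of w = q q q q q p p:
  step 0: A  (start)
  step 1: E  (read q: A→E)
  step 2: B  (read q: E→B)
  step 3: D  (read q: B→D)
  step 4: F  (read q: D→F)
  step 5: B  (read q: F→B)
  step 6: F  (read p: B→F)
  step 7: A  (read p: F→A)

After reading 7 characters, M is in state A.
(This kind of state-tracing is the core of the pumping-lemma construction: with 6 states, pigeonhole forces a repeat within the first 6 steps.)

A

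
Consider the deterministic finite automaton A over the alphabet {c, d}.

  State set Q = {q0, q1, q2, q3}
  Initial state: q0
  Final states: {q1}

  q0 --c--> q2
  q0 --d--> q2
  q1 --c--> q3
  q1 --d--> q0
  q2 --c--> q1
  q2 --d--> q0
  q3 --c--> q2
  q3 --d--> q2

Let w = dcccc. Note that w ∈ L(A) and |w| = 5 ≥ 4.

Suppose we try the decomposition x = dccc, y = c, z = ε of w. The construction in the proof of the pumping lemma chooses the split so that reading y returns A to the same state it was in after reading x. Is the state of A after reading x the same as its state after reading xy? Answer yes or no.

no

Run of A on the first 5 characters of w = d c c c c:
  step 0: q0  (start)
  step 1: q2  (read d: q0→q2)
  step 2: q1  (read c: q2→q1)
  step 3: q3  (read c: q1→q3)
  step 4: q2  (read c: q3→q2)
  step 5: q1  (read c: q2→q1)

After x (step 4): q2. After xy (step 5): q1.
They differ (q2 ≠ q1), so y is not a cycle from the state after x; this split is not the one the pumping-lemma construction produces, and pumping y need not keep the string in L(A).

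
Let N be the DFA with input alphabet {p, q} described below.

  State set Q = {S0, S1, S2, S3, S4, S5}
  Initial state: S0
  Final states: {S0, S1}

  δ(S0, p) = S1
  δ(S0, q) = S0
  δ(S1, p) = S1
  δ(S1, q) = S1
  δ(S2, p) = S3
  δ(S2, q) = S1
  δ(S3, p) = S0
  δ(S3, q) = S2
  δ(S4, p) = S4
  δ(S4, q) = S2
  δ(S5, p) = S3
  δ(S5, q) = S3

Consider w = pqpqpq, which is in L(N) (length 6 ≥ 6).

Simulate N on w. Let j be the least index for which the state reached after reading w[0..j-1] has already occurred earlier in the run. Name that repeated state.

State sequence: S0 -p-> S1 -q-> S1 -p-> S1 -q-> S1 -p-> S1 -q-> S1
First repeat at step 2: S1 was already visited.

The earliest repeat is at step j = 2: N is in S1, which it already visited at step i = 1.
With |Q| = 6, pigeonhole forces a state repeat no later than step 6; the substring read between the first and second visits to that state can be pumped.

S1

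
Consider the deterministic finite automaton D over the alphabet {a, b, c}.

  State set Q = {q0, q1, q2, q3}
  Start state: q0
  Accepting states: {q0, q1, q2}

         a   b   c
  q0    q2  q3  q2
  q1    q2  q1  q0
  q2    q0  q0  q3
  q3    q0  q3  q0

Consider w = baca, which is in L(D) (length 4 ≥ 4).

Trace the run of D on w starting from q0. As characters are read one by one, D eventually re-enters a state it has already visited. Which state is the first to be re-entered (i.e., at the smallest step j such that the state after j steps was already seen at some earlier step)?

State sequence: q0 -b-> q3 -a-> q0 -c-> q2 -a-> q0
First repeat at step 2: q0 was already visited.

The earliest repeat is at step j = 2: D is in q0, which it already visited at step i = 0.
With |Q| = 4, pigeonhole forces a state repeat no later than step 4; the substring read between the first and second visits to that state can be pumped.

q0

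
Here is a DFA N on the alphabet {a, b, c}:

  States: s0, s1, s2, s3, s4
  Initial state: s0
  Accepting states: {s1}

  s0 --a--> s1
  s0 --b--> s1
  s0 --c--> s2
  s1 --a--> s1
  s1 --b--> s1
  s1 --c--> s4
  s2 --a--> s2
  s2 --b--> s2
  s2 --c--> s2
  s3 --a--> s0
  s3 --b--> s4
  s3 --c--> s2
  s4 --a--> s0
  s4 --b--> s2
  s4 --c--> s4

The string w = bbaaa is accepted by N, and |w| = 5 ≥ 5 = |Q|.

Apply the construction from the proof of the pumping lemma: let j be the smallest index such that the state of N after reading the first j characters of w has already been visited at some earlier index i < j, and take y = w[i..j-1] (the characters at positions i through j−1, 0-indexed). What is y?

State sequence: s0 -b-> s1 -b-> s1 -a-> s1 -a-> s1 -a-> s1
First repeat at step 2: s1 was already visited.

So i = 1, j = 2, giving x = w[0:1] = b, y = w[1:2] = b, z = w[2:5] = aaa.
Check: |xy| = 2 ≤ 5 and |y| = 1 ≥ 1. Reading y takes N from s1 back to s1, so every xyⁱz is accepted.

b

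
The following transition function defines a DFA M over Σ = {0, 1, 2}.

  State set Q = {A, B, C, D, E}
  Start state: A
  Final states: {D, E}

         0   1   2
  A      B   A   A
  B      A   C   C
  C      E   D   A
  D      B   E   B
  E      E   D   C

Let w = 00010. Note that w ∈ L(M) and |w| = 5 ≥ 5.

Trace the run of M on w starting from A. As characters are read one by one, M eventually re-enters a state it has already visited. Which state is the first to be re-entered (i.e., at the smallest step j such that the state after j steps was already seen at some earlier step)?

A

Run of M on w = 0 0 0 1 0:
  step 0: A  (start)
  step 1: B  (read 0: A→B)
  step 2: A  (read 0: B→A)   ← first repeat (A seen earlier)
  step 3: B  (read 0: A→B)
  step 4: C  (read 1: B→C)
  step 5: E  (read 0: C→E)

The earliest repeat is at step j = 2: M is in A, which it already visited at step i = 0.
With |Q| = 5, pigeonhole forces a state repeat no later than step 5; the substring read between the first and second visits to that state can be pumped.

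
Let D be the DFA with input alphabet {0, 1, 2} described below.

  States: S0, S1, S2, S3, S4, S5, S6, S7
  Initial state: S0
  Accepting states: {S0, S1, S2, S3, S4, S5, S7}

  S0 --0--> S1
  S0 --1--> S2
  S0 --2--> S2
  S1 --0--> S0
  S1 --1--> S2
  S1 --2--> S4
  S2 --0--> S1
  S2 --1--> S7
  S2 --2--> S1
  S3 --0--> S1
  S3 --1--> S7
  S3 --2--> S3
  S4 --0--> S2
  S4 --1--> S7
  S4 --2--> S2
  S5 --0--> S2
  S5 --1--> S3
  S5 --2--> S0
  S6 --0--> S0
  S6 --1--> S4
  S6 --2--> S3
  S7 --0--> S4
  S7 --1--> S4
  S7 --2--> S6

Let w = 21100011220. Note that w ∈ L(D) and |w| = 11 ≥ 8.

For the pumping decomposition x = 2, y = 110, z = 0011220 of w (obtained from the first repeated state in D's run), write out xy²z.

xy^2z = 2·110·110·0011220 = 21101100011220.
Reading y = 110 takes D from S2 back to S2, so after x·y·y the machine is still in S2, and z then leads to the accepting state S1. Hence 21101100011220 ∈ L(D).

21101100011220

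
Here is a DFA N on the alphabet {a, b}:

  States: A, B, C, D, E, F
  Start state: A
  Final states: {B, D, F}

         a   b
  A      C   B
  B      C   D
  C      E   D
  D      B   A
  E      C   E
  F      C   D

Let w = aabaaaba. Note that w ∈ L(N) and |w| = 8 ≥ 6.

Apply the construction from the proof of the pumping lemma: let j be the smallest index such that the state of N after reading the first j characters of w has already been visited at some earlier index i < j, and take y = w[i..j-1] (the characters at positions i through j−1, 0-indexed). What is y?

State sequence: A -a-> C -a-> E -b-> E -a-> C -a-> E -a-> C -b-> D -a-> B
First repeat at step 3: E was already visited.

So i = 2, j = 3, giving x = w[0:2] = aa, y = w[2:3] = b, z = w[3:8] = aaaba.
Check: |xy| = 3 ≤ 6 and |y| = 1 ≥ 1. Reading y takes N from E back to E, so every xyⁱz is accepted.
Since N has 6 states, any run of length ≥ 6 visits 6+1 states, so by pigeonhole some state repeats within the first 6 steps — that repeat gives the pumpable loop.

b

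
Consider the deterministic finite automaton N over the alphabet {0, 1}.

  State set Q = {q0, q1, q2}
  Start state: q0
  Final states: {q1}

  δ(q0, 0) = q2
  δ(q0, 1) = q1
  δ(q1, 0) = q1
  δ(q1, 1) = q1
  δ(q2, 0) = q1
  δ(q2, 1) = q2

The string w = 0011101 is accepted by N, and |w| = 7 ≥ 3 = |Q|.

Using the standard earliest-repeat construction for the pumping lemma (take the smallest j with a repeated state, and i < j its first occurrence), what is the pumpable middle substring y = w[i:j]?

Run of N on w = 0 0 1 1 1 0 1:
  step 0: q0  (start)
  step 1: q2  (read 0: q0→q2)
  step 2: q1  (read 0: q2→q1)
  step 3: q1  (read 1: q1→q1)   ← first repeat (q1 seen earlier)
  step 4: q1  (read 1: q1→q1)
  step 5: q1  (read 1: q1→q1)
  step 6: q1  (read 0: q1→q1)
  step 7: q1  (read 1: q1→q1)

So i = 2, j = 3, giving x = w[0:2] = 00, y = w[2:3] = 1, z = w[3:7] = 1101.
Check: |xy| = 3 ≤ 3 and |y| = 1 ≥ 1. Reading y takes N from q1 back to q1, so every xyⁱz is accepted.
The DFA has 3 states, so the proof of the pumping lemma guarantees a repeated state among the first 3+1 visited; the segment between the two visits is the pumpable y.

1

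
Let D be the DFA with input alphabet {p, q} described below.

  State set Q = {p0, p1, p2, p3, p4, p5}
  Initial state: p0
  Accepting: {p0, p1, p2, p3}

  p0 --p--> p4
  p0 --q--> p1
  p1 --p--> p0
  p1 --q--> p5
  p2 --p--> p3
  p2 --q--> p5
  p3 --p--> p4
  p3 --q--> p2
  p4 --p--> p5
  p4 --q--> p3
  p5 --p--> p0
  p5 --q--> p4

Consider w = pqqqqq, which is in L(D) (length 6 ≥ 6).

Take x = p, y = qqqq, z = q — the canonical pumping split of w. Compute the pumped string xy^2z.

xy^2z = p·qqqq·qqqq·q = pqqqqqqqqq.
Reading y = qqqq takes D from p4 back to p4, so after x·y·y the machine is still in p4, and z then leads to the accepting state p3. Hence pqqqqqqqqq ∈ L(D).

pqqqqqqqqq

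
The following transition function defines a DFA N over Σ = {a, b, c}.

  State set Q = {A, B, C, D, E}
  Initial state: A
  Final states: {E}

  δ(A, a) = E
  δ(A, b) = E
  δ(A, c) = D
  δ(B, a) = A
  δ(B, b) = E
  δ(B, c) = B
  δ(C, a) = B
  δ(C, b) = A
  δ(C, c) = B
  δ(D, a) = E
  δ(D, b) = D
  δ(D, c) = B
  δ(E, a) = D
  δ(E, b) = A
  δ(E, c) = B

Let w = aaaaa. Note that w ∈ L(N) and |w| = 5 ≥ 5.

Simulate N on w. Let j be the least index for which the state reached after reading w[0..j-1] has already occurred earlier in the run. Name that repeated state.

E

State sequence: A -a-> E -a-> D -a-> E -a-> D -a-> E
First repeat at step 3: E was already visited.

The earliest repeat is at step j = 3: N is in E, which it already visited at step i = 1.
Pumping length from the standard proof: p = 5 (the number of states). The repeated state found above gives |xy| = j ≤ 5 and |y| = j − i ≥ 1.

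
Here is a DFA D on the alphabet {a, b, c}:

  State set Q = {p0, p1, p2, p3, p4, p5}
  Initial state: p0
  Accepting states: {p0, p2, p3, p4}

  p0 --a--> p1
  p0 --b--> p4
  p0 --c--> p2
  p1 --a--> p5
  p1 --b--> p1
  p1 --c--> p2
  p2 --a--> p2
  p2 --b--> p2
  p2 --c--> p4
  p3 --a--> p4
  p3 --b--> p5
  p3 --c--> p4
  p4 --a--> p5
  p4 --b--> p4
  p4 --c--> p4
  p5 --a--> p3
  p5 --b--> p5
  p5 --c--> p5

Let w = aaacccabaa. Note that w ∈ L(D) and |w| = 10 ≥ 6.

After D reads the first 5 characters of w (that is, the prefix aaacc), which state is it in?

p4

Run of D on the first 5 characters of w = a a a c c:
  step 0: p0  (start)
  step 1: p1  (read a: p0→p1)
  step 2: p5  (read a: p1→p5)
  step 3: p3  (read a: p5→p3)
  step 4: p4  (read c: p3→p4)
  step 5: p4  (read c: p4→p4)

After reading 5 characters, D is in state p4.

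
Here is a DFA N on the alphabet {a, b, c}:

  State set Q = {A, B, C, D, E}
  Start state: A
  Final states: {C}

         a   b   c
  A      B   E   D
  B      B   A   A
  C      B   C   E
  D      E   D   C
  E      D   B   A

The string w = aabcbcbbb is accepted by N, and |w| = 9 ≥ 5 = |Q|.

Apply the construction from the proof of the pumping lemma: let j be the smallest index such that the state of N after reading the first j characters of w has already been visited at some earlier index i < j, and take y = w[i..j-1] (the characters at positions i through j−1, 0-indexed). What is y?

Run of N on w = a a b c b c b b b:
  step 0: A  (start)
  step 1: B  (read a: A→B)
  step 2: B  (read a: B→B)   ← first repeat (B seen earlier)
  step 3: A  (read b: B→A)
  step 4: D  (read c: A→D)
  step 5: D  (read b: D→D)
  step 6: C  (read c: D→C)
  step 7: C  (read b: C→C)
  step 8: C  (read b: C→C)
  step 9: C  (read b: C→C)

So i = 1, j = 2, giving x = w[0:1] = a, y = w[1:2] = a, z = w[2:9] = bcbcbbb.
Check: |xy| = 2 ≤ 5 and |y| = 1 ≥ 1. Reading y takes N from B back to B, so every xyⁱz is accepted.

a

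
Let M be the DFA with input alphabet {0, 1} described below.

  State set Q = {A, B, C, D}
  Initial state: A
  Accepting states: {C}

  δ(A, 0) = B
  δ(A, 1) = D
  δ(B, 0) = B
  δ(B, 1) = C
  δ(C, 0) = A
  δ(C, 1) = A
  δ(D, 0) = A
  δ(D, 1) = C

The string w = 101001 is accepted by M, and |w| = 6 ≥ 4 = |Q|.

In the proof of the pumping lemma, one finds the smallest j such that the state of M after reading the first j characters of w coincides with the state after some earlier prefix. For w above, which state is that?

A

Run of M on w = 1 0 1 0 0 1:
  step 0: A  (start)
  step 1: D  (read 1: A→D)
  step 2: A  (read 0: D→A)   ← first repeat (A seen earlier)
  step 3: D  (read 1: A→D)
  step 4: A  (read 0: D→A)
  step 5: B  (read 0: A→B)
  step 6: C  (read 1: B→C)

The earliest repeat is at step j = 2: M is in A, which it already visited at step i = 0.
With |Q| = 4, pigeonhole forces a state repeat no later than step 4; the substring read between the first and second visits to that state can be pumped.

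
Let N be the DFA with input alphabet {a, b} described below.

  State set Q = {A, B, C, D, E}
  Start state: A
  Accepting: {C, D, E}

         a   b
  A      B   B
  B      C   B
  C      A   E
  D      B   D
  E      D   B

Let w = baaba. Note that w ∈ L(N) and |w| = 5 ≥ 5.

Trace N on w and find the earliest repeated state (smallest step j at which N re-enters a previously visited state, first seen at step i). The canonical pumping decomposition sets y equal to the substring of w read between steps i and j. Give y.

baa

Run of N on w = b a a b a:
  step 0: A  (start)
  step 1: B  (read b: A→B)
  step 2: C  (read a: B→C)
  step 3: A  (read a: C→A)   ← first repeat (A seen earlier)
  step 4: B  (read b: A→B)
  step 5: C  (read a: B→C)

So i = 0, j = 3, giving x = w[0:0] = ε, y = w[0:3] = baa, z = w[3:5] = ba.
Check: |xy| = 3 ≤ 5 and |y| = 3 ≥ 1. Reading y takes N from A back to A, so every xyⁱz is accepted.
Since N has 5 states, any run of length ≥ 5 visits 5+1 states, so by pigeonhole some state repeats within the first 5 steps — that repeat gives the pumpable loop.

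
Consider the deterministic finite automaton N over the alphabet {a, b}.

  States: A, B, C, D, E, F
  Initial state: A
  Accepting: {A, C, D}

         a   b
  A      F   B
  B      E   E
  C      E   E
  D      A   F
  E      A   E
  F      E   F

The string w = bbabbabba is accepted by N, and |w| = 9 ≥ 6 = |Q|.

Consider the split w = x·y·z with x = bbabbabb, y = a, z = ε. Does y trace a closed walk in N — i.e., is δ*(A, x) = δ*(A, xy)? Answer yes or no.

Run of N on the first 9 characters of w = b b a b b a b b a:
  step 0: A  (start)
  step 1: B  (read b: A→B)
  step 2: E  (read b: B→E)
  step 3: A  (read a: E→A)
  step 4: B  (read b: A→B)
  step 5: E  (read b: B→E)
  step 6: A  (read a: E→A)
  step 7: B  (read b: A→B)
  step 8: E  (read b: B→E)
  step 9: A  (read a: E→A)

After x (step 8): E. After xy (step 9): A.
They differ (E ≠ A), so y is not a cycle from the state after x; this split is not the one the pumping-lemma construction produces, and pumping y need not keep the string in L(N).

no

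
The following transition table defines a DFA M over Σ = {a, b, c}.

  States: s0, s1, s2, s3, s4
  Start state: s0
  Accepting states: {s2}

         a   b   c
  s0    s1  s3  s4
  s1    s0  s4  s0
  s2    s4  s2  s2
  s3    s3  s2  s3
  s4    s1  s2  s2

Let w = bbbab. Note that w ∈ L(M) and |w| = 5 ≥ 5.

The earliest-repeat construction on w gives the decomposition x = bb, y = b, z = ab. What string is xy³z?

bbbbbab

xy^3z = bb·b·b·b·ab = bbbbbab.
Reading y = b takes M from s2 back to s2, so after x·y·y·y the machine is still in s2, and z then leads to the accepting state s2. Hence bbbbbab ∈ L(M).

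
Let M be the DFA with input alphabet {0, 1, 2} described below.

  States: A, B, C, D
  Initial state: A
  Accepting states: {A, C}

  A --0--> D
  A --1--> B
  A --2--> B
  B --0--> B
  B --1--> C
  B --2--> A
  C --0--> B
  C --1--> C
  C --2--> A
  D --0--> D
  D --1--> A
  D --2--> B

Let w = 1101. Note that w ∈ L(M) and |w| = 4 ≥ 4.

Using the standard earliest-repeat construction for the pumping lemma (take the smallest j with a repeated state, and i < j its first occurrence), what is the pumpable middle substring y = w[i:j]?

Run of M on w = 1 1 0 1:
  step 0: A  (start)
  step 1: B  (read 1: A→B)
  step 2: C  (read 1: B→C)
  step 3: B  (read 0: C→B)   ← first repeat (B seen earlier)
  step 4: C  (read 1: B→C)

So i = 1, j = 3, giving x = w[0:1] = 1, y = w[1:3] = 10, z = w[3:4] = 1.
Check: |xy| = 3 ≤ 4 and |y| = 2 ≥ 1. Reading y takes M from B back to B, so every xyⁱz is accepted.
Pumping length from the standard proof: p = 4 (the number of states). The repeated state found above gives |xy| = j ≤ 4 and |y| = j − i ≥ 1.

10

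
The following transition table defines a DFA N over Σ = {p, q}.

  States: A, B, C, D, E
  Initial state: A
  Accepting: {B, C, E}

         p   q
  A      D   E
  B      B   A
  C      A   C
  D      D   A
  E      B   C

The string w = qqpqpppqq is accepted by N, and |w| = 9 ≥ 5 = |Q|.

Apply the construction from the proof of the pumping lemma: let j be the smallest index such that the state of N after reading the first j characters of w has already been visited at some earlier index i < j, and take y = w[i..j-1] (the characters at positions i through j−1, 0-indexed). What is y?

qqp

State sequence: A -q-> E -q-> C -p-> A -q-> E -p-> B -p-> B -p-> B -q-> A -q-> E
First repeat at step 3: A was already visited.

So i = 0, j = 3, giving x = w[0:0] = ε, y = w[0:3] = qqp, z = w[3:9] = qpppqq.
Check: |xy| = 3 ≤ 5 and |y| = 3 ≥ 1. Reading y takes N from A back to A, so every xyⁱz is accepted.
Pumping length from the standard proof: p = 5 (the number of states). The repeated state found above gives |xy| = j ≤ 5 and |y| = j − i ≥ 1.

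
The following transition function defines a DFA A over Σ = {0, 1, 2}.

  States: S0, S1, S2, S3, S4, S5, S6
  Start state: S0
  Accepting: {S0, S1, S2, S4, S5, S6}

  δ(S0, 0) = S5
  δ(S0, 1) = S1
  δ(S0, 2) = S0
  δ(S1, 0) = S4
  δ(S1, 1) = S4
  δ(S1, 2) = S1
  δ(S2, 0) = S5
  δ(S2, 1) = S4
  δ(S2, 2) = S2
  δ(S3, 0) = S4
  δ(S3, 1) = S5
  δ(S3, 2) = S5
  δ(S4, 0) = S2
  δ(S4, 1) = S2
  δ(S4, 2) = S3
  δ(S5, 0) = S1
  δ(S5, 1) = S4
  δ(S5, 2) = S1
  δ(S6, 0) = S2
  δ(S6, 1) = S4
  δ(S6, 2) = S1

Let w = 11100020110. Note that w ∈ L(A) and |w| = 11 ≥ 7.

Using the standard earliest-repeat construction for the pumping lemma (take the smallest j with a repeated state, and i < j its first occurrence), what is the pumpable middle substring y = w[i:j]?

State sequence: S0 -1-> S1 -1-> S4 -1-> S2 -0-> S5 -0-> S1 -0-> S4 -2-> S3 -0-> S4 -1-> S2 -1-> S4 -0-> S2
First repeat at step 5: S1 was already visited.

So i = 1, j = 5, giving x = w[0:1] = 1, y = w[1:5] = 1100, z = w[5:11] = 020110.
Check: |xy| = 5 ≤ 7 and |y| = 4 ≥ 1. Reading y takes A from S1 back to S1, so every xyⁱz is accepted.
The DFA has 7 states, so the proof of the pumping lemma guarantees a repeated state among the first 7+1 visited; the segment between the two visits is the pumpable y.

1100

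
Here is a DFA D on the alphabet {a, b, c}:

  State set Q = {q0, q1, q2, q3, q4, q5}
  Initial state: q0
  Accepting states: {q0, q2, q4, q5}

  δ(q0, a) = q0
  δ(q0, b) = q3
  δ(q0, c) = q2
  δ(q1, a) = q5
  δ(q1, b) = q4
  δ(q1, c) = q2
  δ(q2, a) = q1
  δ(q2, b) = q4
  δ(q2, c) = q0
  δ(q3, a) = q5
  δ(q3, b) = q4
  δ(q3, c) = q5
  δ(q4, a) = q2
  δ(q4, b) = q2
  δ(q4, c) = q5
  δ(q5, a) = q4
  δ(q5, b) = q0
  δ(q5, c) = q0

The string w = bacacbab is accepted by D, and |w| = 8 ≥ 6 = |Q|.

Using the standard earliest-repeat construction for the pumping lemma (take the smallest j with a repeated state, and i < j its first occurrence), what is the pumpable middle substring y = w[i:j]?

Run of D on w = b a c a c b a b:
  step 0: q0  (start)
  step 1: q3  (read b: q0→q3)
  step 2: q5  (read a: q3→q5)
  step 3: q0  (read c: q5→q0)   ← first repeat (q0 seen earlier)
  step 4: q0  (read a: q0→q0)
  step 5: q2  (read c: q0→q2)
  step 6: q4  (read b: q2→q4)
  step 7: q2  (read a: q4→q2)
  step 8: q4  (read b: q2→q4)

So i = 0, j = 3, giving x = w[0:0] = ε, y = w[0:3] = bac, z = w[3:8] = acbab.
Check: |xy| = 3 ≤ 6 and |y| = 3 ≥ 1. Reading y takes D from q0 back to q0, so every xyⁱz is accepted.

bac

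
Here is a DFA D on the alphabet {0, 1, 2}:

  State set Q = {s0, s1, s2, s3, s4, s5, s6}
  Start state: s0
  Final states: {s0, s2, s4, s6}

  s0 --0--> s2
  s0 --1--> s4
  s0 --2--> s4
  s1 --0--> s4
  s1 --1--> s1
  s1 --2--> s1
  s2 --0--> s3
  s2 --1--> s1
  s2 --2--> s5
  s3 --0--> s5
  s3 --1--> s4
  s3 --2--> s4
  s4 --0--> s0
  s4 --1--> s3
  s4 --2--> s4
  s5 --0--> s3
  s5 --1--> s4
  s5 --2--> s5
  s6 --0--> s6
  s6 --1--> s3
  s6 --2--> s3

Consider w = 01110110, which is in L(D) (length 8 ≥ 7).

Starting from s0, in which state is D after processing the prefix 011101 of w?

s3

State sequence: s0 -0-> s2 -1-> s1 -1-> s1 -1-> s1 -0-> s4 -1-> s3

After reading 6 characters, D is in state s3.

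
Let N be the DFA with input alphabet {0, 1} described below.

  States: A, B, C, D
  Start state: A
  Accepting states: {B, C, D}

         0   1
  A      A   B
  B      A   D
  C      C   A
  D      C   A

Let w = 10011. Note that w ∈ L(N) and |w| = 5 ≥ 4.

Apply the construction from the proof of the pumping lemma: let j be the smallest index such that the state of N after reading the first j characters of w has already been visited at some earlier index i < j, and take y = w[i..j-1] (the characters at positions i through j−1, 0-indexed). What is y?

Run of N on w = 1 0 0 1 1:
  step 0: A  (start)
  step 1: B  (read 1: A→B)
  step 2: A  (read 0: B→A)   ← first repeat (A seen earlier)
  step 3: A  (read 0: A→A)
  step 4: B  (read 1: A→B)
  step 5: D  (read 1: B→D)

So i = 0, j = 2, giving x = w[0:0] = ε, y = w[0:2] = 10, z = w[2:5] = 011.
Check: |xy| = 2 ≤ 4 and |y| = 2 ≥ 1. Reading y takes N from A back to A, so every xyⁱz is accepted.

10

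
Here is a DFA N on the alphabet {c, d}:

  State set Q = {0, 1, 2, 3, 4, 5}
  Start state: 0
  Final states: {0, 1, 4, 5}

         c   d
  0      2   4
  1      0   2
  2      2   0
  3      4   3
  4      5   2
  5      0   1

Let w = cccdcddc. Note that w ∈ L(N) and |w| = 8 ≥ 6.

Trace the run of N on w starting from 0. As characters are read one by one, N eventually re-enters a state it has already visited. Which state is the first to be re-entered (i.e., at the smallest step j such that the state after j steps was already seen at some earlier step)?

Run of N on w = c c c d c d d c:
  step 0: 0  (start)
  step 1: 2  (read c: 0→2)
  step 2: 2  (read c: 2→2)   ← first repeat (2 seen earlier)
  step 3: 2  (read c: 2→2)
  step 4: 0  (read d: 2→0)
  step 5: 2  (read c: 0→2)
  step 6: 0  (read d: 2→0)
  step 7: 4  (read d: 0→4)
  step 8: 5  (read c: 4→5)

The earliest repeat is at step j = 2: N is in 2, which it already visited at step i = 1.

2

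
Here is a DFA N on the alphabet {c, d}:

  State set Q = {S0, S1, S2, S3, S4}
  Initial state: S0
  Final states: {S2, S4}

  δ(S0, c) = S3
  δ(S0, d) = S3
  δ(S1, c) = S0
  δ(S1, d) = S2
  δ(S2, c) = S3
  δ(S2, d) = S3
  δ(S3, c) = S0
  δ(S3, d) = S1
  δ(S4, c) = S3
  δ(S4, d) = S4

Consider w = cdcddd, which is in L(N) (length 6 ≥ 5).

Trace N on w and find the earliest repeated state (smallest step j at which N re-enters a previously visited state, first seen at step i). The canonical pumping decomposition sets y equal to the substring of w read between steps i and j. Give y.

Run of N on w = c d c d d d:
  step 0: S0  (start)
  step 1: S3  (read c: S0→S3)
  step 2: S1  (read d: S3→S1)
  step 3: S0  (read c: S1→S0)   ← first repeat (S0 seen earlier)
  step 4: S3  (read d: S0→S3)
  step 5: S1  (read d: S3→S1)
  step 6: S2  (read d: S1→S2)

So i = 0, j = 3, giving x = w[0:0] = ε, y = w[0:3] = cdc, z = w[3:6] = ddd.
Check: |xy| = 3 ≤ 5 and |y| = 3 ≥ 1. Reading y takes N from S0 back to S0, so every xyⁱz is accepted.

cdc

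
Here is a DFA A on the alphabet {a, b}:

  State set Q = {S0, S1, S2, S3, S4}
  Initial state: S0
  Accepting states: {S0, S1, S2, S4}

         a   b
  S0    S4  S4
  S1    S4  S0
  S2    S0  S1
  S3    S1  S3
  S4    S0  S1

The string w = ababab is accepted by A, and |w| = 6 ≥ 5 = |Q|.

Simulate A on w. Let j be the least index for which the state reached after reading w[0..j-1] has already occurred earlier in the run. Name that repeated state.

S4

Run of A on w = a b a b a b:
  step 0: S0  (start)
  step 1: S4  (read a: S0→S4)
  step 2: S1  (read b: S4→S1)
  step 3: S4  (read a: S1→S4)   ← first repeat (S4 seen earlier)
  step 4: S1  (read b: S4→S1)
  step 5: S4  (read a: S1→S4)
  step 6: S1  (read b: S4→S1)

The earliest repeat is at step j = 3: A is in S4, which it already visited at step i = 1.
Since A has 5 states, any run of length ≥ 5 visits 5+1 states, so by pigeonhole some state repeats within the first 5 steps — that repeat gives the pumpable loop.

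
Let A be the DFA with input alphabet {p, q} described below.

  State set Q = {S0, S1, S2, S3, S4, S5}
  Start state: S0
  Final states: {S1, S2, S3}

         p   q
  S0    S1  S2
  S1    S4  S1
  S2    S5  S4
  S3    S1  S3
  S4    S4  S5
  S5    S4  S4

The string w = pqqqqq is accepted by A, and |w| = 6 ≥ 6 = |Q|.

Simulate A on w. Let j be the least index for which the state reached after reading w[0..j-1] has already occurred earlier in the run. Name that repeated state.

State sequence: S0 -p-> S1 -q-> S1 -q-> S1 -q-> S1 -q-> S1 -q-> S1
First repeat at step 2: S1 was already visited.

The earliest repeat is at step j = 2: A is in S1, which it already visited at step i = 1.
The DFA has 6 states, so the proof of the pumping lemma guarantees a repeated state among the first 6+1 visited; the segment between the two visits is the pumpable y.

S1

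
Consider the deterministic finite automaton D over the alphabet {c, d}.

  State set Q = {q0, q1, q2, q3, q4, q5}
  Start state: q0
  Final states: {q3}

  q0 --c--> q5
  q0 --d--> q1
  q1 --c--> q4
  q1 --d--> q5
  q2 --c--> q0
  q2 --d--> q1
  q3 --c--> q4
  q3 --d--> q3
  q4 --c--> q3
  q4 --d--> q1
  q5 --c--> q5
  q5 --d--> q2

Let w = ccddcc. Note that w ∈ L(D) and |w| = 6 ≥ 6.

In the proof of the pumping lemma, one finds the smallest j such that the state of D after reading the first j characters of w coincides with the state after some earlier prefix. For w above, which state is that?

Run of D on w = c c d d c c:
  step 0: q0  (start)
  step 1: q5  (read c: q0→q5)
  step 2: q5  (read c: q5→q5)   ← first repeat (q5 seen earlier)
  step 3: q2  (read d: q5→q2)
  step 4: q1  (read d: q2→q1)
  step 5: q4  (read c: q1→q4)
  step 6: q3  (read c: q4→q3)

The earliest repeat is at step j = 2: D is in q5, which it already visited at step i = 1.

q5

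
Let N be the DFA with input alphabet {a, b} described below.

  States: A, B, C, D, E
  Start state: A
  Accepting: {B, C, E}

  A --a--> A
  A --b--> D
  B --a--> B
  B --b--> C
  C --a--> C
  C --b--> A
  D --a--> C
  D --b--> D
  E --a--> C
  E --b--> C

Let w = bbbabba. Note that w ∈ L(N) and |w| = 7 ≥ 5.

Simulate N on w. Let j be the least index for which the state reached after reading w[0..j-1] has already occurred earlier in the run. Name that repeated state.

D

Run of N on w = b b b a b b a:
  step 0: A  (start)
  step 1: D  (read b: A→D)
  step 2: D  (read b: D→D)   ← first repeat (D seen earlier)
  step 3: D  (read b: D→D)
  step 4: C  (read a: D→C)
  step 5: A  (read b: C→A)
  step 6: D  (read b: A→D)
  step 7: C  (read a: D→C)

The earliest repeat is at step j = 2: N is in D, which it already visited at step i = 1.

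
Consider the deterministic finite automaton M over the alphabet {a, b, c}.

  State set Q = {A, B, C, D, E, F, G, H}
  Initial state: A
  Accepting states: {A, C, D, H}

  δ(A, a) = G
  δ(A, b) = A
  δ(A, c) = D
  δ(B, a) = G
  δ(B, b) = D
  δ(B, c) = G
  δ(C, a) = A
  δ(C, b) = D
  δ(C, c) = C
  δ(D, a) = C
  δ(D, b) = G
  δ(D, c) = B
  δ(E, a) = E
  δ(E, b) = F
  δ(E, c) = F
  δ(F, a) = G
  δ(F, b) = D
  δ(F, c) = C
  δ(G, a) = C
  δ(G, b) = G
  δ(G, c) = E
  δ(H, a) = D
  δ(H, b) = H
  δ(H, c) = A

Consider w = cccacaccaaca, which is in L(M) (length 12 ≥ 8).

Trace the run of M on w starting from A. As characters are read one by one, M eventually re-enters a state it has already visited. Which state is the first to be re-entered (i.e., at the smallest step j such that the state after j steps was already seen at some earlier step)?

C

Run of M on w = c c c a c a c c a a c a:
  step 0: A  (start)
  step 1: D  (read c: A→D)
  step 2: B  (read c: D→B)
  step 3: G  (read c: B→G)
  step 4: C  (read a: G→C)
  step 5: C  (read c: C→C)   ← first repeat (C seen earlier)
  step 6: A  (read a: C→A)
  step 7: D  (read c: A→D)
  step 8: B  (read c: D→B)
  step 9: G  (read a: B→G)
  step 10: C  (read a: G→C)
  step 11: C  (read c: C→C)
  step 12: A  (read a: C→A)

The earliest repeat is at step j = 5: M is in C, which it already visited at step i = 4.
With |Q| = 8, pigeonhole forces a state repeat no later than step 8; the substring read between the first and second visits to that state can be pumped.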